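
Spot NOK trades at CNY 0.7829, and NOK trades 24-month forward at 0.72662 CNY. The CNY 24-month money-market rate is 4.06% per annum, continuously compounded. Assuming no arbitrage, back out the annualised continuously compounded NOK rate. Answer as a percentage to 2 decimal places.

T = 2 years.
F/S = 0.72662/0.7829 = 0.9281134 = (growth of CNY) / (growth of NOK).
CNY growth factor: e^(0.0406×2) = 1.0845878.
So the NOK growth factor = 1.1685941.
r = ln(1.1685941)/2 = 0.077901 → 7.79%.

7.79%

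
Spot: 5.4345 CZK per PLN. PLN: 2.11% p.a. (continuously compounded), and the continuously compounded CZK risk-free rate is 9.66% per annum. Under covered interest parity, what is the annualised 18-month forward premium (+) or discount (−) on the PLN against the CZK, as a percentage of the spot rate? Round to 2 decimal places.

T = 18/12 years.
F = S · g_CZK/g_PLN = 5.4345 × 1.155924/1.0321562 = 6.0861612.
(F − S)/S ÷ T = (6.0861612 − 5.4345)/5.4345/(18/12) = 0.079941 → 7.99%.

+7.99%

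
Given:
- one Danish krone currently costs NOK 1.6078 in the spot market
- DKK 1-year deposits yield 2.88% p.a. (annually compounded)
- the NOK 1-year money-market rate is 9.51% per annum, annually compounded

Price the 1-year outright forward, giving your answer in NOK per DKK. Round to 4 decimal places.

1.7114

T = 1 year.
NOK growth factor: (1 + 0.0951)^1 = 1.095100.
Growth of 1 DKK over T: (1 + 0.0288)^1 = 1.028800.
Forward (NOK per DKK) = 1.6078 × 1.095100 / 1.028800 = 1.711413.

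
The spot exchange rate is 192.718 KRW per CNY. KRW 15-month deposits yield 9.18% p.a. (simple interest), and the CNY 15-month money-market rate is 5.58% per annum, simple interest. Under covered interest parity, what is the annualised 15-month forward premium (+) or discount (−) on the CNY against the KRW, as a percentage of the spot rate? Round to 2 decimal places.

T = 15/12 years.
No-arbitrage forward: 192.718 × 1.114750 / 1.069750 = 200.824857 KRW/CNY.
(F − S)/S ÷ T = (200.824857 − 192.718)/192.718/(15/12) = 0.033653 → 3.37%.

+3.37%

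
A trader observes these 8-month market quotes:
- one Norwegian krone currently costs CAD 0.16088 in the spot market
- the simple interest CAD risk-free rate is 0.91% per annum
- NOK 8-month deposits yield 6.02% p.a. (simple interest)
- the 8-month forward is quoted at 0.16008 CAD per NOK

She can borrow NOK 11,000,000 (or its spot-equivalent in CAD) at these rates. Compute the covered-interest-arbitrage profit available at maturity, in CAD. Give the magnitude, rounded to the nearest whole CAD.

T = 8/12 years.
Keep in NOK, deliver into the forward: 11,000,000·1.040133333·0.16008 = CAD 1,831,549.98.
Swap to CAD now, deposit: 11,000,000·0.16088·1.006066667 = CAD 1,780,416.06.
The quoted forward overvalues NOK, so borrow CAD, buy NOK at spot, deposit the NOK at 6.02%, and sell the proceeds forward at 0.16008.
Profit = 1,831,549.98 − 1,780,416.06 = CAD 51,134.

CAD 51,134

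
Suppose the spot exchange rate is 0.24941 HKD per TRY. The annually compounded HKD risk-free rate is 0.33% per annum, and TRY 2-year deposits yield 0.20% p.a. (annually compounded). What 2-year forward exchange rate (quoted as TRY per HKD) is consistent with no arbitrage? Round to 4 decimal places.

T = 2 years.
HKD growth factor: (1 + 0.0033)^2 = 1.0066109.
Growth of 1 TRY over T: (1 + 0.0020)^2 = 1.004004.
CIP: F = S · (grow HKD)/(grow TRY) = 0.24941 × 1.0066109/1.004004 = 0.2500576 HKD per TRY.
Invert for TRY per HKD: 1 / 0.2500576 = 3.9991.

3.9991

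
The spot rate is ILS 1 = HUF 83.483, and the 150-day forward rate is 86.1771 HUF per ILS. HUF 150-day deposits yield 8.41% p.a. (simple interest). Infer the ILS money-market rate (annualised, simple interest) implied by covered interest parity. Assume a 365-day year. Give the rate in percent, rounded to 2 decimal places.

0.54%

T = 150/365 years.
By CIP, F/S equals the HUF-to-ILS growth ratio: 86.1771/83.483 = 1.0322712.
The HUF side grows by 1 + 0.0841×150/365 = 1.0345616.
That pins the ILS growth at 1.0022188.
(1.0022188 − 1)/T = 0.005399, i.e. 0.54%.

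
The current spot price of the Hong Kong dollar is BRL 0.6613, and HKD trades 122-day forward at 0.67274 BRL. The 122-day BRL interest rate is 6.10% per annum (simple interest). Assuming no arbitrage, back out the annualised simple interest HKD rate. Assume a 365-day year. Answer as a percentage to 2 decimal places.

0.91%

T = 122/365 years.
CIP gives F = S · g_BRL/g_HKD, so g_BRL/g_HKD = 0.67274/0.6613 = 1.0172993.
BRL growth factor: 1 + 0.0610×122/365 = 1.020389.
So the HKD growth factor = 1.0030372.
r = (1.0030372 − 1)/(122/365) = 0.009087 → 0.91%.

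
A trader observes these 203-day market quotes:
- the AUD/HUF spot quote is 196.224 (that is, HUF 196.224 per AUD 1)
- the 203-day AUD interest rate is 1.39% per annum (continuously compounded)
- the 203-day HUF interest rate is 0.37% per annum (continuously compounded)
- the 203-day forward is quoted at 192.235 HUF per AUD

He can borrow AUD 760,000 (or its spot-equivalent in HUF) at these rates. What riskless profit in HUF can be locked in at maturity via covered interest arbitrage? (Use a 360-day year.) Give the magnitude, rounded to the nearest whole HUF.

T = 203/360 years.
Route A — deposit AUD, sell forward: 760,000 × 1.00786885353 × 192.235 = HUF 147,248,228.48.
Route B — convert at spot, deposit HUF: 760,000 × 196.224 × 1.00208856691 = HUF 149,441,708.48.
The quoted forward undervalues AUD, so borrow AUD, convert to HUF at spot, deposit the HUF at 0.37%, and buy AUD forward at 192.235 to cover the loan.
The gap between the two covered legs is HUF 2,193,480.

HUF 2,193,480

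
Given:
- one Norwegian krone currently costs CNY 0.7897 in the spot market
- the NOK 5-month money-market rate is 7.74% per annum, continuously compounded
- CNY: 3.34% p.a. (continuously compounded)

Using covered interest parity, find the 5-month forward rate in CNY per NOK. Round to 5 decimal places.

0.77535

T = 5/12 years.
CNY accumulates by e^(0.0334×5/12) = 1.014014.
NOK growth factor: e^(0.0774×5/12) = 1.0327757.
CIP: F = S · (grow CNY)/(grow NOK) = 0.7897 × 1.014014/1.0327757 = 0.7753541 CNY per NOK.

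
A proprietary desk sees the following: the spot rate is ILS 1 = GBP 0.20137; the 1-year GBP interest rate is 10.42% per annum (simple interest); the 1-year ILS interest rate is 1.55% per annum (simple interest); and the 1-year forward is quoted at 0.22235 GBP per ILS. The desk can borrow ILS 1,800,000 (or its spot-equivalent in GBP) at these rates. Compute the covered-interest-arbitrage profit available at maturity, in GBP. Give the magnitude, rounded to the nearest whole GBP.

T = 1 year.
Keep in ILS, deliver into the forward: 1,800,000·1.015500·0.22235 = GBP 406,433.57.
Swap to GBP now, deposit: 1,800,000·0.20137·1.104200 = GBP 400,234.96.
The quoted forward overvalues ILS, so borrow GBP, buy ILS at spot, deposit the ILS at 1.55%, and sell the proceeds forward at 0.22235.
Arbitrage profit = |406,433.57 − 400,234.96| = GBP 6,199.

GBP 6,199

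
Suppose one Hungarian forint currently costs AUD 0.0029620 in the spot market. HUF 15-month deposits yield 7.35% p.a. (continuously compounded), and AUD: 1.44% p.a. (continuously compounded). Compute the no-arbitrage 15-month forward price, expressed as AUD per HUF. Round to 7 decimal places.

0.0027511

T = 15/12 years.
AUD growth factor: e^(0.0144×15/12) = 1.018163.
Growth of 1 HUF over T: e^(0.0735×15/12) = 1.0962278.
So F = 0.002962 × 1.018163 / 1.0962278 = 0.002751069 (AUD/HUF).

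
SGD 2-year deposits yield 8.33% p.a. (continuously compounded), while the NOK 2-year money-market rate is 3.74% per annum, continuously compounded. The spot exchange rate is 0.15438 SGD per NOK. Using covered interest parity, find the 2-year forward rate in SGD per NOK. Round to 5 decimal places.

T = 2 years.
SGD accumulates by e^(0.0833×2) = 1.1812817.
Growth of 1 NOK over T: e^(0.0374×2) = 1.0776686.
So F = 0.15438 × 1.1812817 / 1.0776686 = 0.1692230 (SGD/NOK).

0.16922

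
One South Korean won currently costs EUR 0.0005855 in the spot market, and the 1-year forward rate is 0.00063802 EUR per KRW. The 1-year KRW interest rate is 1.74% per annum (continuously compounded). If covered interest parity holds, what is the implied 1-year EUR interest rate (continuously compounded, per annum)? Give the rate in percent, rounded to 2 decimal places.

T = 1 year.
F/S = 0.00063802/0.0005855 = 1.0897011 = (growth of EUR) / (growth of KRW).
KRW growth factor: e^(0.0174×1) = 1.0175523.
Hence g_EUR = 1.1088279.
r = ln(1.1088279)/1 = 0.103304 → 10.33%.

10.33%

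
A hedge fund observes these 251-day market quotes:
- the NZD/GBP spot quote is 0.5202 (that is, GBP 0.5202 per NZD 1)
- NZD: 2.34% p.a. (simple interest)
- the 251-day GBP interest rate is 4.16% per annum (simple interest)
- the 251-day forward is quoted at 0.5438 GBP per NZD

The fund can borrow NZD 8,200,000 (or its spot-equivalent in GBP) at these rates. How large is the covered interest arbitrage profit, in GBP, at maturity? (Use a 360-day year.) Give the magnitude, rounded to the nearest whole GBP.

GBP 142,549

T = 251/360 years.
Route A — deposit NZD, sell forward: 8,200,000 × 1.016315 × 0.5438 = GBP 4,531,911.20.
Route B — convert at spot, deposit GBP: 8,200,000 × 0.5202 × 1.029004444 = GBP 4,389,362.52.
The quoted forward overvalues NZD, so borrow GBP, buy NZD at spot, deposit the NZD at 2.34%, and sell the proceeds forward at 0.5438.
The gap between the two covered legs is GBP 142,549.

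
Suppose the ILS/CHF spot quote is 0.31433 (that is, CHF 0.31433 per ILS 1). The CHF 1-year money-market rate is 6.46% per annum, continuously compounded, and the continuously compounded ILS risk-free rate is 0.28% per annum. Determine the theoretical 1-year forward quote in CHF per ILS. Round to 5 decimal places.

T = 1 year.
CHF accumulates by e^(0.0646×1) = 1.0667322.
Growth of 1 ILS over T: e^(0.0028×1) = 1.0028039.
So F = 0.31433 × 1.0667322 / 1.0028039 = 0.3343684 (CHF/ILS).

0.33437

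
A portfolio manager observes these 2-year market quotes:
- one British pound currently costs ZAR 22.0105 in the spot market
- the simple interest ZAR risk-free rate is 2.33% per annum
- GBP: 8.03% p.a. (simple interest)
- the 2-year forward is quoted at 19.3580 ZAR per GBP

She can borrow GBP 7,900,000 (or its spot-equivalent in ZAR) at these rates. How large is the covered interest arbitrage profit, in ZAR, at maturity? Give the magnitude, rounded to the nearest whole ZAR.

T = 2 years.
Route A — deposit GBP, sell forward: 7,900,000 × 1.160600 × 19.3580 = ZAR 177,488,468.92.
Route B — convert at spot, deposit ZAR: 7,900,000 × 22.0105 × 1.046600 = ZAR 181,985,895.47.
The quoted forward undervalues GBP, so borrow GBP, convert to ZAR at spot, deposit the ZAR at 2.33%, and buy GBP forward at 19.3580 to cover the loan.
Arbitrage profit = |177,488,468.92 − 181,985,895.47| = ZAR 4,497,427.

ZAR 4,497,427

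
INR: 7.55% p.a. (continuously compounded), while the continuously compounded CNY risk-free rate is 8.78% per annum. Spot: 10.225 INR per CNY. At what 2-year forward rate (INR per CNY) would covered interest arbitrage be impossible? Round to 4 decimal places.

T = 2 years.
INR accumulates by e^(0.0755×2) = 1.1629967.
CNY growth factor: e^(0.0878×2) = 1.1919612.
So F = 10.225 × 1.1629967 / 1.1919612 = 9.976534 (INR/CNY).

9.9765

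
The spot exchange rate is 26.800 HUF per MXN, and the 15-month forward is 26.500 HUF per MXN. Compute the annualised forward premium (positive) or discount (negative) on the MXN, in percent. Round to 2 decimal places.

T = 15/12 years.
(F − S)/S = (26.500 − 26.8)/26.8 = -0.0111940.
×(1/T) gives -0.90% p.a.

-0.90%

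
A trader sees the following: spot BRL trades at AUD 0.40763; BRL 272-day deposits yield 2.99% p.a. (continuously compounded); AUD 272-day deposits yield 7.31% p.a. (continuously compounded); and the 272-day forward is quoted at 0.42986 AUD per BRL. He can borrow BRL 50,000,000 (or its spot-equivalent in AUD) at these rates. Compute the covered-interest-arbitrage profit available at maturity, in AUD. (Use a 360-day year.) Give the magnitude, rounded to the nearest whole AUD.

AUD 445,217

T = 272/360 years.
Keep in BRL, deliver into the forward: 50,000,000·1.0228482228·0.42986 = AUD 21,984,076.85.
Swap to AUD now, deposit: 50,000,000·0.40763·1.0567848212 = AUD 21,538,859.83.
The quoted forward overvalues BRL, so borrow AUD, buy BRL at spot, deposit the BRL at 2.99%, and sell the proceeds forward at 0.42986.
The gap between the two covered legs is AUD 445,217.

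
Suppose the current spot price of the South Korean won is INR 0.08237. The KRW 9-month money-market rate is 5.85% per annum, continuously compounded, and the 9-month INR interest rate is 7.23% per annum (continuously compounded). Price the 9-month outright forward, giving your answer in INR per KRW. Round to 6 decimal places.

0.083227

T = 9/12 years.
INR accumulates by e^(0.0723×9/12) = 1.0557221.
KRW growth factor: e^(0.0585×9/12) = 1.0448517.
So F = 0.08237 × 1.0557221 / 1.0448517 = 0.08322696 (INR/KRW).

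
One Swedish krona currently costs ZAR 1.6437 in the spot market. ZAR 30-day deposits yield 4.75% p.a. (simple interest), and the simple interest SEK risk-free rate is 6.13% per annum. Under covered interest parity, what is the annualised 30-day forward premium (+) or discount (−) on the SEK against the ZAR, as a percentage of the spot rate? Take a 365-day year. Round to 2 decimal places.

T = 30/365 years.
F = S · g_ZAR/g_SEK = 1.6437 × 1.0039041/1.0050384 = 1.6418449.
(F − S)/S ÷ T = (1.6418449 − 1.6437)/1.6437/(30/365) = -0.013731 → -1.37%.

-1.37%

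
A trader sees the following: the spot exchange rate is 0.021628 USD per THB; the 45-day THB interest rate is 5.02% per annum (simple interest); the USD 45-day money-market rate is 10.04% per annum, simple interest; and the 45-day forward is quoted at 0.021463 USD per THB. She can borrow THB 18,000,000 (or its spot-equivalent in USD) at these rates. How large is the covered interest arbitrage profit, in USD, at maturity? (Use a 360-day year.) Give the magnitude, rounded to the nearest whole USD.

T = 45/360 years.
Keep in THB, deliver into the forward: 18,000,000·1.006275·0.021463 = USD 388,758.25.
Swap to USD now, deposit: 18,000,000·0.021628·1.012550 = USD 394,189.77.
The quoted forward undervalues THB, so borrow THB, convert to USD at spot, deposit the USD at 10.04%, and buy THB forward at 0.021463 to cover the loan.
Arbitrage profit = |388,758.25 − 394,189.77| = USD 5,432.

USD 5,432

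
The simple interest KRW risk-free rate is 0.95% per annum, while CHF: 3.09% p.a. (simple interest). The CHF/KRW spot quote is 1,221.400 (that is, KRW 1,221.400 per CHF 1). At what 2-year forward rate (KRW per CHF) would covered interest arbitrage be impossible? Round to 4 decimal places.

1172.1667

T = 2 years.
KRW accumulates by 1 + 0.0095×2 = 1.019000.
CHF accumulates by 1 + 0.0309×2 = 1.061800.
Forward (KRW per CHF) = 1221.4 × 1.019000 / 1.061800 = 1172.166698.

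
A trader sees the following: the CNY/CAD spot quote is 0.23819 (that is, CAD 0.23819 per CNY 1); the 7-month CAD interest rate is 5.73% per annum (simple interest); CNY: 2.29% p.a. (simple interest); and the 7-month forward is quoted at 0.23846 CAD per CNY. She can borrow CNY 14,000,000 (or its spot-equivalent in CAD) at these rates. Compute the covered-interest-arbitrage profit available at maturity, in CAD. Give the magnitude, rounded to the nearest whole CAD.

T = 7/12 years.
Route A — deposit CNY, sell forward: 14,000,000 × 1.013358333 × 0.23846 = CAD 3,383,035.99.
Route B — convert at spot, deposit CAD: 14,000,000 × 0.23819 × 1.033425 = CAD 3,446,121.01.
The quoted forward undervalues CNY, so borrow CNY, convert to CAD at spot, deposit the CAD at 5.73%, and buy CNY forward at 0.23846 to cover the loan.
Profit = 3,446,121.01 − 3,383,035.99 = CAD 63,085.

CAD 63,085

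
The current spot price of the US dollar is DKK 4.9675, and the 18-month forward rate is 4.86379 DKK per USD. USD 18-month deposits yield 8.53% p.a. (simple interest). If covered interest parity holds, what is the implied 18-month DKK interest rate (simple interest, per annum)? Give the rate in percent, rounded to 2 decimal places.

T = 18/12 years.
By CIP, F/S equals the DKK-to-USD growth ratio: 4.86379/4.9675 = 0.9791223.
The USD side grows by 1 + 0.0853×18/12 = 1.127950.
So the DKK growth factor = 1.104401.
(1.104401 − 1)/T = 0.069601, i.e. 6.96%.

6.96%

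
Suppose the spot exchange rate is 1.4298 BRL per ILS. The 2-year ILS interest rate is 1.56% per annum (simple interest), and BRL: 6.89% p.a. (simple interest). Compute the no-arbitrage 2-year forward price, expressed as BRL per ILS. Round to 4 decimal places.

T = 2 years.
BRL accumulates by 1 + 0.0689×2 = 1.137800.
ILS accumulates by 1 + 0.0156×2 = 1.031200.
CIP: F = S · (grow BRL)/(grow ILS) = 1.4298 × 1.137800/1.031200 = 1.577605 BRL per ILS.

1.5776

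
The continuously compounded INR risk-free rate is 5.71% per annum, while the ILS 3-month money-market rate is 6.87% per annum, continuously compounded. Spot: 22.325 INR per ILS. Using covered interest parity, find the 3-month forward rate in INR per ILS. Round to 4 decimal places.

22.2604

T = 3/12 years.
Growth of 1 INR over T: e^(0.0571×3/12) = 1.01437737.
Growth of 1 ILS over T: e^(0.0687×3/12) = 1.01732334.
So F = 22.325 × 1.01437737 / 1.01732334 = 22.260351 (INR/ILS).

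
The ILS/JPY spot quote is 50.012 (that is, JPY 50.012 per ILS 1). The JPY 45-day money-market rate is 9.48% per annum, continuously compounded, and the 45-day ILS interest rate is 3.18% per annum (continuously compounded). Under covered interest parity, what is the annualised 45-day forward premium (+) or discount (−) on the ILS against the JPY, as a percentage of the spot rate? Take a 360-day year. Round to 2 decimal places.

+6.32%

T = 45/360 years.
CIP forward (JPY per ILS) = 50.012 × 1.0119205/1.0039829 = 50.407400.
(F − S)/S ÷ T = (50.407400 − 50.012)/50.012/(45/360) = 0.063249 → 6.32%.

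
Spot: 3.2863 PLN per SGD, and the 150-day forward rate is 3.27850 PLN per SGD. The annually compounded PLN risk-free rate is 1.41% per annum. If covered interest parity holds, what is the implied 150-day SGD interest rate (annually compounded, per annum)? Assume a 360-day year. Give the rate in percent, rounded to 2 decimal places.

1.99%

T = 150/360 years.
F/S = 3.2785/3.2863 = 0.9976265 = (growth of PLN) / (growth of SGD).
PLN growth factor: (1 + 0.0141)^(150/360) = 1.005851.
Hence g_SGD = 1.0082441.
Annualise: 1.0082441^(360/150) − 1 = 0.019900 = 1.99%.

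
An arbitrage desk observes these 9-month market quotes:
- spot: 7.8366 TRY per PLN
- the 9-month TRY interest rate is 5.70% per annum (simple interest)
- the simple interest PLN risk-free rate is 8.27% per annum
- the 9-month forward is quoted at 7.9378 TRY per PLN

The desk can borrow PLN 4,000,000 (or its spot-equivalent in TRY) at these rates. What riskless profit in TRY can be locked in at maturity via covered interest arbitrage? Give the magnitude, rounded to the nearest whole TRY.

TRY 1,034,110

T = 9/12 years.
Keep in PLN, deliver into the forward: 4,000,000·1.062025·7.9378 = TRY 33,720,568.18.
Swap to TRY now, deposit: 4,000,000·7.8366·1.042750 = TRY 32,686,458.60.
The quoted forward overvalues PLN, so borrow TRY, buy PLN at spot, deposit the PLN at 8.27%, and sell the proceeds forward at 7.9378.
The gap between the two covered legs is TRY 1,034,110.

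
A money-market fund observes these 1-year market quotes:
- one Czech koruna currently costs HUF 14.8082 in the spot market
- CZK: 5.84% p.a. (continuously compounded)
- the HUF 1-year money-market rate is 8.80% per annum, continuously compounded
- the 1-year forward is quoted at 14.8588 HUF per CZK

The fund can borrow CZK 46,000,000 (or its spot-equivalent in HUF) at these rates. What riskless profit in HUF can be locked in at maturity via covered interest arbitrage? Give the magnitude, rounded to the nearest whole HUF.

T = 1 year.
Keep in CZK, deliver into the forward: 46,000,000·1.0601389665·14.8588 = HUF 724,610,072.27.
Swap to HUF now, deposit: 46,000,000·14.8082·1.09198812203 = HUF 743,837,411.40.
The quoted forward undervalues CZK, so borrow CZK, convert to HUF at spot, deposit the HUF at 8.80%, and buy CZK forward at 14.8588 to cover the loan.
Profit = 743,837,411.40 − 724,610,072.27 = HUF 19,227,339.

HUF 19,227,339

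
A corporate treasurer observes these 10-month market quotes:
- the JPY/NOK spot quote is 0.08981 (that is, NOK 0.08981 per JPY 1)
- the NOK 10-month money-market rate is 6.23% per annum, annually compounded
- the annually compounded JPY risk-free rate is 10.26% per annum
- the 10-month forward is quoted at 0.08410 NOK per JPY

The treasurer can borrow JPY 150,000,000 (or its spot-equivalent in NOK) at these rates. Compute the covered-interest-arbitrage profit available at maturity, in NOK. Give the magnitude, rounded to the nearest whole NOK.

NOK 482,640

T = 10/12 years.
Route A — deposit JPY, sell forward: 150,000,000 × 1.0847966202 × 0.08410 = NOK 13,684,709.36.
Route B — convert at spot, deposit NOK: 150,000,000 × 0.08981 × 1.0516534508 = NOK 14,167,349.46.
The quoted forward undervalues JPY, so borrow JPY, convert to NOK at spot, deposit the NOK at 6.23%, and buy JPY forward at 0.08410 to cover the loan.
Profit = 14,167,349.46 − 13,684,709.36 = NOK 482,640.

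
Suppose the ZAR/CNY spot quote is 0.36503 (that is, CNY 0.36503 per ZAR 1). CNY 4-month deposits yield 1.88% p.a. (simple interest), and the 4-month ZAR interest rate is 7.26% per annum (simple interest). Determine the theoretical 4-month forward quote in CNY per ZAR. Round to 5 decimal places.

T = 4/12 years.
CNY growth factor: 1 + 0.0188×4/12 = 1.0062667.
ZAR accumulates by 1 + 0.0726×4/12 = 1.024200.
Forward (CNY per ZAR) = 0.36503 × 1.0062667 / 1.024200 = 0.3586385.

0.35864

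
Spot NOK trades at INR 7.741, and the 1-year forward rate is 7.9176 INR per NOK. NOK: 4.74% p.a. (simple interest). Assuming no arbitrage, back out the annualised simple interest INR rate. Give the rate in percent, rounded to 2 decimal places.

T = 1 year.
CIP gives F = S · g_INR/g_NOK, so g_INR/g_NOK = 7.9176/7.741 = 1.0228136.
The NOK side grows by 1 + 0.0474×1 = 1.047400.
That pins the INR growth at 1.071295.
(1.071295 − 1)/T = 0.071295, i.e. 7.13%.

7.13%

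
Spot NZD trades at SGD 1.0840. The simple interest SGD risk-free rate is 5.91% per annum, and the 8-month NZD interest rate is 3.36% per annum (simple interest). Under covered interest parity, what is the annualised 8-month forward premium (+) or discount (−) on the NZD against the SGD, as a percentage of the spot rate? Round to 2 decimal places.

+2.49%

T = 8/12 years.
F = S · g_SGD/g_NZD = 1.084 × 1.039400/1.022400 = 1.1020243.
Annualised premium = (F − S)/S × (1/T) = (1.1020243 − 1.084)/1.084 ÷ (8/12) = 2.49%.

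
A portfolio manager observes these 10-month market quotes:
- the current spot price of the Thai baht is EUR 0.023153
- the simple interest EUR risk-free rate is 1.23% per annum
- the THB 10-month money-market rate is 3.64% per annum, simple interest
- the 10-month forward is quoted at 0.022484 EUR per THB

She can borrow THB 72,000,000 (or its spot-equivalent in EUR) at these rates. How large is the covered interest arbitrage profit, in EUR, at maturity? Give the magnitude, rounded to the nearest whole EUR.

EUR 16,150

T = 10/12 years.
Keep in THB, deliver into the forward: 72,000,000·1.030333333·0.022484 = EUR 1,667,953.06.
Swap to EUR now, deposit: 72,000,000·0.023153·1.010250 = EUR 1,684,102.91.
The quoted forward undervalues THB, so borrow THB, convert to EUR at spot, deposit the EUR at 1.23%, and buy THB forward at 0.022484 to cover the loan.
Profit = 1,684,102.91 − 1,667,953.06 = EUR 16,150.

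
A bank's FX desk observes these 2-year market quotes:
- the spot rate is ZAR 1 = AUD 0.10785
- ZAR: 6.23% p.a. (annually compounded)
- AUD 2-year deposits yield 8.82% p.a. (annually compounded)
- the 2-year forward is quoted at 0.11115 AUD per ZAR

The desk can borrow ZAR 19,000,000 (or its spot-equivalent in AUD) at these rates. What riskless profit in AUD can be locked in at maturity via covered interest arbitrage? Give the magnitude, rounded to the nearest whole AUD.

T = 2 years.
Invest the ZAR and cover forward: 19,000,000 × 1.12848129 × 0.11115 = AUD 2,383,183.21.
Convert at spot and invest in AUD: 19,000,000 × 0.10785 × 1.18417924 = AUD 2,426,560.89.
The quoted forward undervalues ZAR, so borrow ZAR, convert to AUD at spot, deposit the AUD at 8.82%, and buy ZAR forward at 0.11115 to cover the loan.
Profit = 2,426,560.89 − 2,383,183.21 = AUD 43,378.

AUD 43,378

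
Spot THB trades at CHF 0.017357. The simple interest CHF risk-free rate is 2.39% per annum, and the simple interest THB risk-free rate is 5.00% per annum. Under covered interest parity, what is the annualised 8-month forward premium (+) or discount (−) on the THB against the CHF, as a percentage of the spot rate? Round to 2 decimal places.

-2.53%

T = 8/12 years.
F = S · g_CHF/g_THB = 0.017357 × 1.0159333/1.0333333 = 0.017064731.
(F − S)/S ÷ T = (0.017064731 − 0.017357)/0.017357/(8/12) = -0.025258 → -2.53%.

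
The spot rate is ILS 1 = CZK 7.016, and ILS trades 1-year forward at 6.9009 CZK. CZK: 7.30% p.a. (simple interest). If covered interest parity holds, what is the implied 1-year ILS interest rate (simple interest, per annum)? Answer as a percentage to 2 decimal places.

T = 1 year.
F/S = 6.9009/7.016 = 0.9835946 = (growth of CZK) / (growth of ILS).
CZK growth factor: 1 + 0.0730×1 = 1.073000.
That pins the ILS growth at 1.0908966.
r = (1.0908966 − 1)/1 = 0.090897 → 9.09%.

9.09%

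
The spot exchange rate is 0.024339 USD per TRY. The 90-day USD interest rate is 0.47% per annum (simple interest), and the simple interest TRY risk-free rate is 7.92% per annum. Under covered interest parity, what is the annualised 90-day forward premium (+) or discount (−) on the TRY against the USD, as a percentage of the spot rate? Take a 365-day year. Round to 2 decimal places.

T = 90/365 years.
CIP forward (USD per TRY) = 0.024339 × 1.0011589/1.0195288 = 0.023900459.
(F − S)/S ÷ T = (0.023900459 − 0.024339)/0.024339/(90/365) = -0.073073 → -7.31%.

-7.31%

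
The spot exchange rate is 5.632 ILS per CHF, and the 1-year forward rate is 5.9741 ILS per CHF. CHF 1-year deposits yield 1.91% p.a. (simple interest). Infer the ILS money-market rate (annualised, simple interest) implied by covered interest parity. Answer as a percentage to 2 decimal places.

T = 1 year.
By CIP, F/S equals the ILS-to-CHF growth ratio: 5.9741/5.632 = 1.0607422.
CHF growth factor: 1 + 0.0191×1 = 1.019100.
So the ILS growth factor = 1.0810024.
r = (1.0810024 − 1)/1 = 0.081002 → 8.10%.

8.10%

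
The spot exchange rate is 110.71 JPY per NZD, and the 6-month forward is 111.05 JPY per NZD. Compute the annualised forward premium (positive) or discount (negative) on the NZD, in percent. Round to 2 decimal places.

+0.61%

T = 6/12 years.
(F − S)/S = (111.05 − 110.71)/110.71 = 0.0030711.
Annualise by dividing by T: 0.0030711 / (6/12) = 0.006142 → 0.61%.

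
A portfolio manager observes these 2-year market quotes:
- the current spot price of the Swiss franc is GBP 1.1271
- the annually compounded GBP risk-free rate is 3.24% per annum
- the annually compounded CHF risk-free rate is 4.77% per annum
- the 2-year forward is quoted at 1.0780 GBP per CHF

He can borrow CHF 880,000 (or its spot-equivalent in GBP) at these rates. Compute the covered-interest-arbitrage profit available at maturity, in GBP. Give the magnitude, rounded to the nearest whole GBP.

GBP 15,862

T = 2 years.
Invest the CHF and cover forward: 880,000 × 1.09767529 × 1.0780 = GBP 1,041,298.69.
Convert at spot and invest in GBP: 880,000 × 1.1271 × 1.06584976 = GBP 1,057,160.95.
The quoted forward undervalues CHF, so borrow CHF, convert to GBP at spot, deposit the GBP at 3.24%, and buy CHF forward at 1.0780 to cover the loan.
Profit = 1,057,160.95 − 1,041,298.69 = GBP 15,862.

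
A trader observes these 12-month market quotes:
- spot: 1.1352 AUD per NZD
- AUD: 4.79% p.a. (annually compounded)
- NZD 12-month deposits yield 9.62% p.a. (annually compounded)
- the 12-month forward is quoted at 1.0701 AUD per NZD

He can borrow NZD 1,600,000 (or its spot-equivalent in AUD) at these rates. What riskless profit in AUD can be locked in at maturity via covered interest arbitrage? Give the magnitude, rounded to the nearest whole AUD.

T = 1 year.
Route A — deposit NZD, sell forward: 1,600,000 × 1.096200 × 1.0701 = AUD 1,876,869.79.
Route B — convert at spot, deposit AUD: 1,600,000 × 1.1352 × 1.047900 = AUD 1,903,321.73.
The quoted forward undervalues NZD, so borrow NZD, convert to AUD at spot, deposit the AUD at 4.79%, and buy NZD forward at 1.0701 to cover the loan.
Profit = 1,903,321.73 − 1,876,869.79 = AUD 26,452.

AUD 26,452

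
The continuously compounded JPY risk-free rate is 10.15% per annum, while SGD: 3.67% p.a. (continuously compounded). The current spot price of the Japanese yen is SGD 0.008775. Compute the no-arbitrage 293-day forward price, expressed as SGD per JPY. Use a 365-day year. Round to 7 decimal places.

0.0083302

T = 293/365 years.
Growth of 1 SGD over T: e^(0.0367×293/365) = 1.0298988.
JPY accumulates by e^(0.1015×293/365) = 1.0848894.
So F = 0.008775 × 1.0298988 / 1.0848894 = 0.008330215 (SGD/JPY).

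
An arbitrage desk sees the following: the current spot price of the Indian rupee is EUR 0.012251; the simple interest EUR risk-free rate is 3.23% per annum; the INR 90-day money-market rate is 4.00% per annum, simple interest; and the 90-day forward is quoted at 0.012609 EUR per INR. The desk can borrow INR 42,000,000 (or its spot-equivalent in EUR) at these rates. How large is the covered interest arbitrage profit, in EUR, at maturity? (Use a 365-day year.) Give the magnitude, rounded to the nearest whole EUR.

T = 90/365 years.
Invest the INR and cover forward: 42,000,000 × 1.00986301 × 0.012609 = EUR 534,801.23.
Convert at spot and invest in EUR: 42,000,000 × 0.012251 × 1.00796438 = EUR 518,640.01.
The quoted forward overvalues INR, so borrow EUR, buy INR at spot, deposit the INR at 4.00%, and sell the proceeds forward at 0.012609.
Arbitrage profit = |534,801.23 − 518,640.01| = EUR 16,161.

EUR 16,161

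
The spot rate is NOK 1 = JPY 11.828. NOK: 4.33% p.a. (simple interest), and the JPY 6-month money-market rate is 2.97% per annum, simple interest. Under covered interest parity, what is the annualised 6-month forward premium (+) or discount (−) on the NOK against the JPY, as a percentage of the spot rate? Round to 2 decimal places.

T = 6/12 years.
F = S · g_JPY/g_NOK = 11.828 × 1.014850/1.021650 = 11.749274.
Annualised premium = (F − S)/S × (1/T) = (11.749274 − 11.828)/11.828 ÷ (6/12) = -1.33%.

-1.33%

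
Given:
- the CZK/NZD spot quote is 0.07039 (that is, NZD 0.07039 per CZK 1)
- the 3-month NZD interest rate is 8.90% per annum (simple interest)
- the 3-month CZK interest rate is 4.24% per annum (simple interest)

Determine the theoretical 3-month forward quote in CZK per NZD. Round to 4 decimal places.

T = 3/12 years.
NZD growth factor: 1 + 0.0890×3/12 = 1.022250.
Growth of 1 CZK over T: 1 + 0.0424×3/12 = 1.010600.
Forward (NZD per CZK) = 0.07039 × 1.022250 / 1.010600 = 0.071201442.
Invert for CZK per NZD: 1 / 0.071201442 = 14.0447.

14.0447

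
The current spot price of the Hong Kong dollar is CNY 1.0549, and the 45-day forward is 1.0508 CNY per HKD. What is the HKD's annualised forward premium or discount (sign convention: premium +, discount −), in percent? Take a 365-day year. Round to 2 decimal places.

T = 45/365 years.
Period premium: (1.0508 − 1.0549)/1.0549 = -0.0038866.
×(1/T) gives -3.15% p.a.

-3.15%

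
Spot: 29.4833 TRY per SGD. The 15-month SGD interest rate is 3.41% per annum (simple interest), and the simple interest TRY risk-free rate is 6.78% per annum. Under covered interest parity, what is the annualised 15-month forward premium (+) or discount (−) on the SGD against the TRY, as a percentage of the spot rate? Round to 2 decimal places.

+3.23%

T = 15/12 years.
F = S · g_TRY/g_SGD = 29.4833 × 1.084750/1.042625 = 30.6745087.
(F − S)/S ÷ T = (30.6745087 − 29.4833)/29.4833/(15/12) = 0.032322 → 3.23%.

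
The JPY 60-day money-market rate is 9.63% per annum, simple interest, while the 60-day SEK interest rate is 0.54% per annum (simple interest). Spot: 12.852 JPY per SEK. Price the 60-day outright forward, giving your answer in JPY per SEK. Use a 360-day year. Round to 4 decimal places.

T = 60/360 years.
JPY accumulates by 1 + 0.0963×60/360 = 1.016050.
Growth of 1 SEK over T: 1 + 0.0054×60/360 = 1.000900.
So F = 12.852 × 1.016050 / 1.000900 = 13.046533 (JPY/SEK).

13.0465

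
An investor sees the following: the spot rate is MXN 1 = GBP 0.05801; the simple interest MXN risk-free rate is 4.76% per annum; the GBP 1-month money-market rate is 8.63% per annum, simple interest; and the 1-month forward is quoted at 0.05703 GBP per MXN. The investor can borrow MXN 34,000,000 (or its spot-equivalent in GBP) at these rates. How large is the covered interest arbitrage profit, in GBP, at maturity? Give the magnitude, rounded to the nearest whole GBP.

GBP 39,813

T = 1/12 years.
Invest the MXN and cover forward: 34,000,000 × 1.003966667 × 0.05703 = GBP 1,946,711.45.
Convert at spot and invest in GBP: 34,000,000 × 0.05801 × 1.007191667 = GBP 1,986,524.41.
The quoted forward undervalues MXN, so borrow MXN, convert to GBP at spot, deposit the GBP at 8.63%, and buy MXN forward at 0.05703 to cover the loan.
Arbitrage profit = |1,946,711.45 − 1,986,524.41| = GBP 39,813.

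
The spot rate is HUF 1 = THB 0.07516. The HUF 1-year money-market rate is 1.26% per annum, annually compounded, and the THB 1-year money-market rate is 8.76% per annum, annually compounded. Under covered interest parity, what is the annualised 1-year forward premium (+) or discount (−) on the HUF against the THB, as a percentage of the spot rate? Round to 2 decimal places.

T = 1 year.
CIP forward (THB per HUF) = 0.07516 × 1.087600/1.012600 = 0.08072686.
(F − S)/S ÷ T = (0.08072686 − 0.07516)/0.07516/1 = 0.074067 → 7.41%.

+7.41%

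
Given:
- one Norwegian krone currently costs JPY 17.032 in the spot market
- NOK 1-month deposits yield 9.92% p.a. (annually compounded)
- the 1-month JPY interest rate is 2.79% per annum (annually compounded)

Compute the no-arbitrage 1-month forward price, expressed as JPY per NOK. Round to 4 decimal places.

16.9371

T = 1/12 years.
Growth of 1 JPY over T: (1 + 0.0279)^(1/12) = 1.00229579.
NOK growth factor: (1 + 0.0992)^(1/12) = 1.00791303.
Forward (JPY per NOK) = 17.032 × 1.00229579 / 1.00791303 = 16.937078.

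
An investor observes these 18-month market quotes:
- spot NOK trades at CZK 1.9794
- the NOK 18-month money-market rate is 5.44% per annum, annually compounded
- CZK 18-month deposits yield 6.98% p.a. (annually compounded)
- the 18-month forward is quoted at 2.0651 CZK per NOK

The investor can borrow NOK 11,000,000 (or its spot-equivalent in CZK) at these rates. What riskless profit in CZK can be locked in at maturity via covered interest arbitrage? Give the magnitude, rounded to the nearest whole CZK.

T = 18/12 years.
Keep in NOK, deliver into the forward: 11,000,000·1.082699898·2.0651 = CZK 24,594,719.15.
Swap to CZK now, deposit: 11,000,000·1.9794·1.1065062984 = CZK 24,092,404.24.
The quoted forward overvalues NOK, so borrow CZK, buy NOK at spot, deposit the NOK at 5.44%, and sell the proceeds forward at 2.0651.
Arbitrage profit = |24,594,719.15 − 24,092,404.24| = CZK 502,315.

CZK 502,315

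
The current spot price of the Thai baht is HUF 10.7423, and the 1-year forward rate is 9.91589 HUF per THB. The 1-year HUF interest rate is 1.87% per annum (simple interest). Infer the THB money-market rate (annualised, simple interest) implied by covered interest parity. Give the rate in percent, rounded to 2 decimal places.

T = 1 year.
By CIP, F/S equals the HUF-to-THB growth ratio: 9.91589/10.7423 = 0.9230695.
The HUF side grows by 1 + 0.0187×1 = 1.018700.
Hence g_THB = 1.1036005.
r = (1.1036005 − 1)/1 = 0.103600 → 10.36%.

10.36%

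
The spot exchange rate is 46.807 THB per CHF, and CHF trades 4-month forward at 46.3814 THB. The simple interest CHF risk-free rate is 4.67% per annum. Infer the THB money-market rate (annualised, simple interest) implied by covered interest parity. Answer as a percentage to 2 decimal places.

1.90%

T = 4/12 years.
CIP gives F = S · g_THB/g_CHF, so g_THB/g_CHF = 46.3814/46.807 = 0.9909073.
CHF growth factor: 1 + 0.0467×4/12 = 1.0155667.
So the THB growth factor = 1.0063325.
(1.0063325 − 1)/T = 0.018998, i.e. 1.90%.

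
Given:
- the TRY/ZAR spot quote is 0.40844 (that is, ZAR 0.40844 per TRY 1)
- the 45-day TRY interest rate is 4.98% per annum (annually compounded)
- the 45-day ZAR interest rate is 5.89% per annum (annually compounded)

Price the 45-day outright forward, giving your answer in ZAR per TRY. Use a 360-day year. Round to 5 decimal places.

0.40888

T = 45/360 years.
ZAR growth factor: (1 + 0.0589)^(45/360) = 1.0071795.
Growth of 1 TRY over T: (1 + 0.0498)^(45/360) = 1.0060934.
Forward (ZAR per TRY) = 0.40844 × 1.0071795 / 1.0060934 = 0.4088809.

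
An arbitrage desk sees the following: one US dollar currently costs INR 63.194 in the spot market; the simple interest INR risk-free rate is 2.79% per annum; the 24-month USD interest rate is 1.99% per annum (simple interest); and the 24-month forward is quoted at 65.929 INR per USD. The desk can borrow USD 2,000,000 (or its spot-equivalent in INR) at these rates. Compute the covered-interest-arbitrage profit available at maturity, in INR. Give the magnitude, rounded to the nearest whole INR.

INR 3,665,498

T = 2 years.
Route A — deposit USD, sell forward: 2,000,000 × 1.039800 × 65.929 = INR 137,105,948.40.
Route B — convert at spot, deposit INR: 2,000,000 × 63.194 × 1.055800 = INR 133,440,450.40.
The quoted forward overvalues USD, so borrow INR, buy USD at spot, deposit the USD at 1.99%, and sell the proceeds forward at 65.929.
The gap between the two covered legs is INR 3,665,498.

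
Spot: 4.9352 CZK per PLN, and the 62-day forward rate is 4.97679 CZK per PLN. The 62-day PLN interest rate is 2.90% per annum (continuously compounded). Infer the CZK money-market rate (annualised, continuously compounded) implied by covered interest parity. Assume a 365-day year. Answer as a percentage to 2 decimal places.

7.84%

T = 62/365 years.
CIP gives F = S · g_CZK/g_PLN, so g_CZK/g_PLN = 4.97679/4.9352 = 1.0084272.
PLN growth factor: e^(0.0290×62/365) = 1.0049382.
So the CZK growth factor = 1.013407.
r = ln(1.013407)/(62/365) = 0.078404 → 7.84%.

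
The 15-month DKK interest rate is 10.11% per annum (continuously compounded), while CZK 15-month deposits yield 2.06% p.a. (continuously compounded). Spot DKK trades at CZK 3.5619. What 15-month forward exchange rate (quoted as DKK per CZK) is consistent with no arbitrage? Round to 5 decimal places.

0.31047

T = 15/12 years.
CZK growth factor: e^(0.0206×15/12) = 1.0260844.
DKK accumulates by e^(0.1011×15/12) = 1.1347076.
Forward (CZK per DKK) = 3.5619 × 1.0260844 / 1.1347076 = 3.220927.
Quoted the other way: 1/3.220927 = 0.31047 DKK per CZK.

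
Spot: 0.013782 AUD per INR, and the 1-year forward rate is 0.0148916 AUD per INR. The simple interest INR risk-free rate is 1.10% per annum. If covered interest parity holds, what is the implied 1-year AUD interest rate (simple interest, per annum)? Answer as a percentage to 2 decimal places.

T = 1 year.
F/S = 0.0148916/0.013782 = 1.0805108 = (growth of AUD) / (growth of INR).
INR growth factor: 1 + 0.0110×1 = 1.011000.
Hence g_AUD = 1.0923964.
r = (1.0923964 − 1)/1 = 0.092396 → 9.24%.

9.24%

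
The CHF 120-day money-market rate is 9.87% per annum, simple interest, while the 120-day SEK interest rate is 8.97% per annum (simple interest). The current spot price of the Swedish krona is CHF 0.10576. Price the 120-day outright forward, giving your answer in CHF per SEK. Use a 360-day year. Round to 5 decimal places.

T = 120/360 years.
CHF accumulates by 1 + 0.0987×120/360 = 1.032900.
Growth of 1 SEK over T: 1 + 0.0897×120/360 = 1.029900.
Forward (CHF per SEK) = 0.10576 × 1.032900 / 1.029900 = 0.1060681.

0.10607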